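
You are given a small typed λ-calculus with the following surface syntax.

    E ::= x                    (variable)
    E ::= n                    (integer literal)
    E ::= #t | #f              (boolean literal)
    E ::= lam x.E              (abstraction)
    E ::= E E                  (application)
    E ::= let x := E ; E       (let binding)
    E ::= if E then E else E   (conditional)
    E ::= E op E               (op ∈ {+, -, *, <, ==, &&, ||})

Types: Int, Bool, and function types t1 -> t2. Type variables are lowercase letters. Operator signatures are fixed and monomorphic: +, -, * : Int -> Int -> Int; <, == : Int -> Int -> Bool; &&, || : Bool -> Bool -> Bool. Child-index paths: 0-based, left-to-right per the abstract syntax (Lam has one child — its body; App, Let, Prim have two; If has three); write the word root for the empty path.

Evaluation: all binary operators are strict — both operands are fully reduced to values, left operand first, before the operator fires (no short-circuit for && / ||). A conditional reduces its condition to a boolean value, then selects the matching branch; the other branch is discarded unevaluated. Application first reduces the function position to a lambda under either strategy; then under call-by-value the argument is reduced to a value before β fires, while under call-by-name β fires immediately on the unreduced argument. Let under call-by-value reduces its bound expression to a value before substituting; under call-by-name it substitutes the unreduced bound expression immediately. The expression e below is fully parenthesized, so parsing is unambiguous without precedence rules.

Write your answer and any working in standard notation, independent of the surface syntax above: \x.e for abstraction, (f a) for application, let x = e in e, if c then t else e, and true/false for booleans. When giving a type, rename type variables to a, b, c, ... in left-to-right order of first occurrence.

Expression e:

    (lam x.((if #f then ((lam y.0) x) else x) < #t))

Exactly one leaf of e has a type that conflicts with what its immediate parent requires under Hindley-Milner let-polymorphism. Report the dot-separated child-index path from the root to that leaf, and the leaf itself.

Answer: 0.1 : true

Working:
  unify Bool ~ Bool
\y._ : b -> Int
x : a
  unify b -> Int ~ a -> c
  unify b ~ a
  unify Int ~ c
_ _ : Int
x : a
  unify Int ~ a
  unify Int ~ Int
  unify Bool ~ Int
  FAIL: mismatch Bool ~ Int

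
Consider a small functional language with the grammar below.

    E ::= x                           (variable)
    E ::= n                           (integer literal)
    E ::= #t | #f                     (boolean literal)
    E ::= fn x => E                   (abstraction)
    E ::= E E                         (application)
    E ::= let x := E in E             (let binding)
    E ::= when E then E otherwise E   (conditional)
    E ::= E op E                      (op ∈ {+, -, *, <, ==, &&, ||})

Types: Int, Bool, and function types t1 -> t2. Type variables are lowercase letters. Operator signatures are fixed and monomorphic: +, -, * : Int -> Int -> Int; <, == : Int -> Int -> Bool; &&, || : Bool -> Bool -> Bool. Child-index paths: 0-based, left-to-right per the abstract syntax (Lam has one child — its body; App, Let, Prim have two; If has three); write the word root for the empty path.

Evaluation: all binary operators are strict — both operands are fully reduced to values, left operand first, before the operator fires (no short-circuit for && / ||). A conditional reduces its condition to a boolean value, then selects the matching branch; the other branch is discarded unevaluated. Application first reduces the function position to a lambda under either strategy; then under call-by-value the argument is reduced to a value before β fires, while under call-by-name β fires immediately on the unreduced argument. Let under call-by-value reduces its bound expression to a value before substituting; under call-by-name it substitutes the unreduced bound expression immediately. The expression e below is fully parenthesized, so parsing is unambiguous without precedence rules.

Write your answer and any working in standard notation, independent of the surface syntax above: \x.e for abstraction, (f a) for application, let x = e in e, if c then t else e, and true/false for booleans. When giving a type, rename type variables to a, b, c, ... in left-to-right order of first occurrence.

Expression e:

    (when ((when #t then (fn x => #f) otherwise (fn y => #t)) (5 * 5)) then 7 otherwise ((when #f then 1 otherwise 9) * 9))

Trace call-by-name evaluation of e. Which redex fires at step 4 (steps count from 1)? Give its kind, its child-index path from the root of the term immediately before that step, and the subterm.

Trace:
step 0: (if ((if true then (\x.false) else (\y.true)) (5 * 5)) then 7 else ((if false then 1 else 9) * 9))
step 1: [if@0.0] (if ((\x.false) (5 * 5)) then 7 else ((if false then 1 else 9) * 9))
step 2: [beta@0] (if false then 7 else ((if false then 1 else 9) * 9))
step 3: [if@root] ((if false then 1 else 9) * 9)
step 4: [if@0] (9 * 9)

Answer: if at 0 : (if false then 1 else 9)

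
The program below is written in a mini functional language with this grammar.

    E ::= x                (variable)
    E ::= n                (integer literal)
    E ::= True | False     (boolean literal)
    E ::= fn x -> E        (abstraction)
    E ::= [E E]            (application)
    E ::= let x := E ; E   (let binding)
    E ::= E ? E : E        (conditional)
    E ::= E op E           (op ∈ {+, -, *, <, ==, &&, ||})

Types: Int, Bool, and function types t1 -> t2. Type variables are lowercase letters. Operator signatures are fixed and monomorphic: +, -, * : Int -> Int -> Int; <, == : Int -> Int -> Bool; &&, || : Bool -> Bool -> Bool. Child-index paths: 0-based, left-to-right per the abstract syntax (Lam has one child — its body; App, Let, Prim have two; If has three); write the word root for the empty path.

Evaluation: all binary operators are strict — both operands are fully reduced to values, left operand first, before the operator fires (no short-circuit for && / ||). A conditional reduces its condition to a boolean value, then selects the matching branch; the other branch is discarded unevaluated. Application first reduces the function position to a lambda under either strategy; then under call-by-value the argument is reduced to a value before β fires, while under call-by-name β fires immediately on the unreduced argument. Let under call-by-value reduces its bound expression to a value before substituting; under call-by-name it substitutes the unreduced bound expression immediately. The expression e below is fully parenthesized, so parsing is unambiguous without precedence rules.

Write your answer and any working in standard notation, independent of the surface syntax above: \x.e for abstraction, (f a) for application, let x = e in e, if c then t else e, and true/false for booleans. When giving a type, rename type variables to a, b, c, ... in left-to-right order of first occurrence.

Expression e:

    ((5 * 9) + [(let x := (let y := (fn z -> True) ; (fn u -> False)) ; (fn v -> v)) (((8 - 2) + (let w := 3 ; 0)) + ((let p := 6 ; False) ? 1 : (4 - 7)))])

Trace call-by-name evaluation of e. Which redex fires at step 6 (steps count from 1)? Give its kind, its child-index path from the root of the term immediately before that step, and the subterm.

Derivation:
step 0: ((5 * 9) + ((let x = (let y = (\z.true) in (\u.false)) in (\v.v)) (((8 - 2) + (let w = 3 in 0)) + (if (let p = 6 in false) then 1 else (4 - 7)))))
step 1: [delta@0] (45 + ((let x = (let y = (\z.true) in (\u.false)) in (\v.v)) (((8 - 2) + (let w = 3 in 0)) + (if (let p = 6 in false) then 1 else (4 - 7)))))
step 2: [let@1.0] (45 + ((\v.v) (((8 - 2) + (let w = 3 in 0)) + (if (let p = 6 in false) then 1 else (4 - 7)))))
step 3: [beta@1] (45 + (((8 - 2) + (let w = 3 in 0)) + (if (let p = 6 in false) then 1 else (4 - 7))))
step 4: [delta@1.0.0] (45 + ((6 + (let w = 3 in 0)) + (if (let p = 6 in false) then 1 else (4 - 7))))
step 5: [let@1.0.1] (45 + ((6 + 0) + (if (let p = 6 in false) then 1 else (4 - 7))))
step 6: [delta@1.0] (45 + (6 + (if (let p = 6 in false) then 1 else (4 - 7))))

Answer: delta at 1.0 : (6 + 0)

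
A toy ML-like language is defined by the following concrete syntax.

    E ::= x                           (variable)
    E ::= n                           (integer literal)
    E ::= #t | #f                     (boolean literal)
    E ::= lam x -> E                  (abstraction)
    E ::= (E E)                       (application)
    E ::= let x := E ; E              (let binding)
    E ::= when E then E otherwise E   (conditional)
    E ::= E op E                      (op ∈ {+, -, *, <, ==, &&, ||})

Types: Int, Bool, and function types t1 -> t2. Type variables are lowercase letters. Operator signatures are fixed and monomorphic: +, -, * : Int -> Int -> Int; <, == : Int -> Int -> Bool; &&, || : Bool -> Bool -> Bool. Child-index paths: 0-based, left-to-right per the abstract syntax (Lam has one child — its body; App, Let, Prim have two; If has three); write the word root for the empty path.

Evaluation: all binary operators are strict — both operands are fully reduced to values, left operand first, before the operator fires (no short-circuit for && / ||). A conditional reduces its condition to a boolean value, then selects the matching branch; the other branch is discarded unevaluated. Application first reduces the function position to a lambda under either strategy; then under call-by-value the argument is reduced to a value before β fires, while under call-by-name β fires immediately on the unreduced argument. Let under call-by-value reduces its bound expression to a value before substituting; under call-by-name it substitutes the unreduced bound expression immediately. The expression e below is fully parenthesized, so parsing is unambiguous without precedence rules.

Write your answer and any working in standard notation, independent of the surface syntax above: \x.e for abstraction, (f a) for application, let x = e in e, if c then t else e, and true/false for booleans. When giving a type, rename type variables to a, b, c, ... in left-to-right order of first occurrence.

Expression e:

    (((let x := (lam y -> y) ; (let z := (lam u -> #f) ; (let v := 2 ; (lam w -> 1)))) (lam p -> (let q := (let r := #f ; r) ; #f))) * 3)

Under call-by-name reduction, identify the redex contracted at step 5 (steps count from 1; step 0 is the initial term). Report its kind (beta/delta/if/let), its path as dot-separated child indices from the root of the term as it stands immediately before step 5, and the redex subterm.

Answer: delta at root : (1 * 3)

Working:
step 0: (((let x = (\y.y) in (let z = (\u.false) in (let v = 2 in (\w.1)))) (\p.(let q = (let r = false in r) in false))) * 3)
step 1: [let@0.0] (((let z = (\u.false) in (let v = 2 in (\w.1))) (\p.(let q = (let r = false in r) in false))) * 3)
step 2: [let@0.0] (((let v = 2 in (\w.1)) (\p.(let q = (let r = false in r) in false))) * 3)
step 3: [let@0.0] (((\w.1) (\p.(let q = (let r = false in r) in false))) * 3)
step 4: [beta@0] (1 * 3)
step 5: [delta@root] 3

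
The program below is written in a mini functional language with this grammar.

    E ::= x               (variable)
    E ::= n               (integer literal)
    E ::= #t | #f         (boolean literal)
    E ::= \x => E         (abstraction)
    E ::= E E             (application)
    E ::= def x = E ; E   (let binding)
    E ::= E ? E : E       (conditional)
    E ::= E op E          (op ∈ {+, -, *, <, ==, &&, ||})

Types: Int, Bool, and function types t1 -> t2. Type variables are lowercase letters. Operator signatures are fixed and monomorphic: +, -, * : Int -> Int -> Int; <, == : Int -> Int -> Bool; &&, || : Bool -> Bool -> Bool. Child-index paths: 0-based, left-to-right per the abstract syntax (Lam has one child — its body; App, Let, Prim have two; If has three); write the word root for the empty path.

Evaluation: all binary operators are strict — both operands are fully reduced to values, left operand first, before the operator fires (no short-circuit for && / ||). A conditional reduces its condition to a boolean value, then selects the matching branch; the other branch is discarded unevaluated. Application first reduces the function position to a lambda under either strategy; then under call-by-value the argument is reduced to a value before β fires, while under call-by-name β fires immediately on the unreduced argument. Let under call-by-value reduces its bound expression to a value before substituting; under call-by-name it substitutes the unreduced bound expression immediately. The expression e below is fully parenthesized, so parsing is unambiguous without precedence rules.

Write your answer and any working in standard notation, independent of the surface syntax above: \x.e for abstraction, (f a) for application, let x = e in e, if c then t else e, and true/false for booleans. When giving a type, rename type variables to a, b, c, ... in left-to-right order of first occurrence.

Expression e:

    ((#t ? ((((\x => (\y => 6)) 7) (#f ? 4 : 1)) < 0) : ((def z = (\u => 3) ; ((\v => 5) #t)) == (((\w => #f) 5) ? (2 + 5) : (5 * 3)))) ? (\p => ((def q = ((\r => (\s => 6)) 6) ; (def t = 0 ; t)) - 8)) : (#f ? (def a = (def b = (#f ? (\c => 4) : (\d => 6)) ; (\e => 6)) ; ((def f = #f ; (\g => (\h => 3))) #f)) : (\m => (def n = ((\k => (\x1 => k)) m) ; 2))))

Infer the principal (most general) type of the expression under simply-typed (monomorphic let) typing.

Answer: a -> Int

Working:
  unify Bool ~ Bool
\y._ : b -> Int
\x._ : a -> b -> Int
  unify a -> b -> Int ~ Int -> c
  unify a ~ Int
  unify b -> Int ~ c
_ _ : b -> Int
  unify Bool ~ Bool
  unify Int ~ Int
  unify b -> Int ~ Int -> d
  unify b ~ Int
  unify Int ~ d
_ _ : Int
  unify Int ~ Int
  unify Int ~ Int
\u._ : e -> Int
let z : e -> Int
\v._ : f -> Int
  unify f -> Int ~ Bool -> g
  unify f ~ Bool
  unify Int ~ g
_ _ : Int
  unify Int ~ Int
\w._ : h -> Bool
  unify h -> Bool ~ Int -> i
  unify h ~ Int
  unify Bool ~ i
_ _ : Bool
  unify Bool ~ Bool
  unify Int ~ Int
  unify Int ~ Int
  unify Int ~ Int
  unify Int ~ Int
  unify Int ~ Int
  unify Int ~ Int
  unify Bool ~ Bool
  unify Bool ~ Bool
\s._ : l -> Int
\r._ : k -> l -> Int
  unify k -> l -> Int ~ Int -> m
  unify k ~ Int
  unify l -> Int ~ m
_ _ : l -> Int
let q : l -> Int
let t : Int
t : Int
  unify Int ~ Int
  unify Int ~ Int
\p._ : j -> Int
  unify Bool ~ Bool
  unify Bool ~ Bool
\c._ : n -> Int
\d._ : o -> Int
  unify n -> Int ~ o -> Int
  unify n ~ o
  unify Int ~ Int
let b : o -> Int
\e._ : p -> Int
let a : p -> Int
let f : Bool
\h._ : r -> Int
\g._ : q -> r -> Int
  unify q -> r -> Int ~ Bool -> s
  unify q ~ Bool
  unify r -> Int ~ s
_ _ : r -> Int
k : u
\x1._ : v -> u
\k._ : u -> v -> u
m : t
  unify u -> v -> u ~ t -> w
  unify u ~ t
  unify v -> t ~ w
_ _ : v -> t
let n : v -> t
\m._ : t -> Int
  unify r -> Int ~ t -> Int
  unify r ~ t
  unify Int ~ Int
  unify j -> Int ~ t -> Int
  unify j ~ t
  unify Int ~ Int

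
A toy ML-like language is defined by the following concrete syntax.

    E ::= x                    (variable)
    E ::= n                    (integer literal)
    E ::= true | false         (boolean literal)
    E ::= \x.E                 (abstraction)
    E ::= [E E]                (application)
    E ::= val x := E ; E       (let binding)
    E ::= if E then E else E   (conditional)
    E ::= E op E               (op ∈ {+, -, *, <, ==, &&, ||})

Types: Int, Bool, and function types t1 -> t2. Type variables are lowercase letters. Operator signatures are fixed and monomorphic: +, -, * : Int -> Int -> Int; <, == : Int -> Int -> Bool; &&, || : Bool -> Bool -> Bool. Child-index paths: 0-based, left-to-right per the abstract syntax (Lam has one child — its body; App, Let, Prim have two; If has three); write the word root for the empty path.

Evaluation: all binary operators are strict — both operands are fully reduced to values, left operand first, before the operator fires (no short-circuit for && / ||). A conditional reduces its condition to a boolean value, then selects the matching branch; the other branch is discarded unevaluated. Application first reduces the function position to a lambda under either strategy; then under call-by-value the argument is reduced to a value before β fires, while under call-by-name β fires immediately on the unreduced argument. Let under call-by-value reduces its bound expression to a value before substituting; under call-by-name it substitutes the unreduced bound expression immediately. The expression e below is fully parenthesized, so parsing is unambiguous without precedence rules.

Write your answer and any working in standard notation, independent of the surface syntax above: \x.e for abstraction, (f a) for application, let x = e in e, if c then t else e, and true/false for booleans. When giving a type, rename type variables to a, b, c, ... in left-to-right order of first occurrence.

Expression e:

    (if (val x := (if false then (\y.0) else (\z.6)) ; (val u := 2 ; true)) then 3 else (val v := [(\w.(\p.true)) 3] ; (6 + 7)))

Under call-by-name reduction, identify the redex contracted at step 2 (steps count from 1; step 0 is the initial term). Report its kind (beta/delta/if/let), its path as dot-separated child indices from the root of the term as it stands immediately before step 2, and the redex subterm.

Working:
step 0: (if (let x = (if false then (\y.0) else (\z.6)) in (let u = 2 in true)) then 3 else (let v = ((\w.(\p.true)) 3) in (6 + 7)))
step 1: [let@0] (if (let u = 2 in true) then 3 else (let v = ((\w.(\p.true)) 3) in (6 + 7)))
step 2: [let@0] (if true then 3 else (let v = ((\w.(\p.true)) 3) in (6 + 7)))

Answer: let at 0 : (let u = 2 in true)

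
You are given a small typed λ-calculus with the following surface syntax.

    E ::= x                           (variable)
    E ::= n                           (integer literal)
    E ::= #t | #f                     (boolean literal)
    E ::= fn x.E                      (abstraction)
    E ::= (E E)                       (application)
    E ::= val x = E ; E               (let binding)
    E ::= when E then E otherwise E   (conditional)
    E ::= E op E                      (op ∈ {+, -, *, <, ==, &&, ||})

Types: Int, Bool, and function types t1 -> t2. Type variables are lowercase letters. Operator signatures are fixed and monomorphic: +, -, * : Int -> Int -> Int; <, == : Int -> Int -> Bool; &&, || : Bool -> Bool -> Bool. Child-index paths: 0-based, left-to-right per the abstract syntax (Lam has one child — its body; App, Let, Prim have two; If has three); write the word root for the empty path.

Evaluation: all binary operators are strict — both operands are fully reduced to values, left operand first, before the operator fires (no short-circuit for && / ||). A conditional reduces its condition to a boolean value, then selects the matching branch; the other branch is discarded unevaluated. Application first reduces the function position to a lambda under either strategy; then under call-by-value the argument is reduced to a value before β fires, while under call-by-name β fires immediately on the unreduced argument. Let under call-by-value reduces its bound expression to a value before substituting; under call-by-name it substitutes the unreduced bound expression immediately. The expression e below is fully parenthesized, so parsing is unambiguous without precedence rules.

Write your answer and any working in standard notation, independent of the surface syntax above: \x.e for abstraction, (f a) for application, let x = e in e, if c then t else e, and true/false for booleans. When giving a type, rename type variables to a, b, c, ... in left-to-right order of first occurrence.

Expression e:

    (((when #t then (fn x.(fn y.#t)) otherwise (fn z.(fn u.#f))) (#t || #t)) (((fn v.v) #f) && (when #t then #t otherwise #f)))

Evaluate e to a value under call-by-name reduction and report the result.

Derivation:
step 0: (((if true then (\x.(\y.true)) else (\z.(\u.false))) (true || true)) (((\v.v) false) && (if true then true else false)))
step 1: [if@0.0] (((\x.(\y.true)) (true || true)) (((\v.v) false) && (if true then true else false)))
step 2: [beta@0] ((\y.true) (((\v.v) false) && (if true then true else false)))
step 3: [beta@root] true

Answer: true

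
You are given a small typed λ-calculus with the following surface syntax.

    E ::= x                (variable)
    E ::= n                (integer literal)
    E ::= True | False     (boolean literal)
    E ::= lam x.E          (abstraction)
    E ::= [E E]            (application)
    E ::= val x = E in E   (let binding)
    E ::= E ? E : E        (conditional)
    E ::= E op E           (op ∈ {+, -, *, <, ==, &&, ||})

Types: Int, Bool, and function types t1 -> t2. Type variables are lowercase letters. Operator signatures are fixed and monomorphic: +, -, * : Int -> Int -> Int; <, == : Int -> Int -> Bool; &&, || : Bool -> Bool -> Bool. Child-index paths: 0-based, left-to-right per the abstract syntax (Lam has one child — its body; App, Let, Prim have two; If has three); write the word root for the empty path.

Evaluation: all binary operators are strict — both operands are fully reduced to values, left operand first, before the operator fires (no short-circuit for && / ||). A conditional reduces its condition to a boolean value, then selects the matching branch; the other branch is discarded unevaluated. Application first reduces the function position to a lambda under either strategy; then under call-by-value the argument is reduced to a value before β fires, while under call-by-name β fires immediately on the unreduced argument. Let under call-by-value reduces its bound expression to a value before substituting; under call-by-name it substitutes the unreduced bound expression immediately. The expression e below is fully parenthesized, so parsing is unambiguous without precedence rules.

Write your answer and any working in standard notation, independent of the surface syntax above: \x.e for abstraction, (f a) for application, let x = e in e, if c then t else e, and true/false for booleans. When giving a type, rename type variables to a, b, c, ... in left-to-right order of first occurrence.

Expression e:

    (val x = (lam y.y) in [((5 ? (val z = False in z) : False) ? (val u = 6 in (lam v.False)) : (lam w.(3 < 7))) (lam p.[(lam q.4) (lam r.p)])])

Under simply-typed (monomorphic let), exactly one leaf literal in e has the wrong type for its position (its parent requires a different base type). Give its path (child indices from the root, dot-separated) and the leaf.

Answer: 1.0.0.0 : 5

Derivation:
y : a
\y._ : a -> a
let x : a -> a
  unify Int ~ Bool
  FAIL: mismatch Int ~ Bool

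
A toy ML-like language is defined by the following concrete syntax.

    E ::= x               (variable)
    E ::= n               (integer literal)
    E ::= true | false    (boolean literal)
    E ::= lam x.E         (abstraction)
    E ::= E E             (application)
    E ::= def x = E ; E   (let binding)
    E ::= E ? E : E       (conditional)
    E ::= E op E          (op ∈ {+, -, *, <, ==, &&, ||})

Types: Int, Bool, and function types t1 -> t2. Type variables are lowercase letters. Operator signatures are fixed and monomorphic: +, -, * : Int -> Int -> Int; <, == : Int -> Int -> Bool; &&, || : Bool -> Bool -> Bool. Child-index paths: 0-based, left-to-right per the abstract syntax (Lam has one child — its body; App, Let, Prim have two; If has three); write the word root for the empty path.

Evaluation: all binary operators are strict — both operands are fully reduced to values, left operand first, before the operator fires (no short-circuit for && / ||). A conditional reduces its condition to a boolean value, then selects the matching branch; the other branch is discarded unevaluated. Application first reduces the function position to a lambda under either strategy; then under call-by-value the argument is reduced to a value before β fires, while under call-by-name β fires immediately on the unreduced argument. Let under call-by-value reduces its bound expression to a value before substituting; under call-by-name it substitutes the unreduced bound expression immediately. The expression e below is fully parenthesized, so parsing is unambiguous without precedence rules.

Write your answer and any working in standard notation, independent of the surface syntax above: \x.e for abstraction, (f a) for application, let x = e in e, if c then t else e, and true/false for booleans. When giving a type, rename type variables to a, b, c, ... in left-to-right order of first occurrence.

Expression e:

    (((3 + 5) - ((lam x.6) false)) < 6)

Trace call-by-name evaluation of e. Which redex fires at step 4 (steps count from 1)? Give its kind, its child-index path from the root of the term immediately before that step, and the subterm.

Answer: delta at root : (2 < 6)

Derivation:
step 0: (((3 + 5) - ((\x.6) false)) < 6)
step 1: [delta@0.0] ((8 - ((\x.6) false)) < 6)
step 2: [beta@0.1] ((8 - 6) < 6)
step 3: [delta@0] (2 < 6)
step 4: [delta@root] true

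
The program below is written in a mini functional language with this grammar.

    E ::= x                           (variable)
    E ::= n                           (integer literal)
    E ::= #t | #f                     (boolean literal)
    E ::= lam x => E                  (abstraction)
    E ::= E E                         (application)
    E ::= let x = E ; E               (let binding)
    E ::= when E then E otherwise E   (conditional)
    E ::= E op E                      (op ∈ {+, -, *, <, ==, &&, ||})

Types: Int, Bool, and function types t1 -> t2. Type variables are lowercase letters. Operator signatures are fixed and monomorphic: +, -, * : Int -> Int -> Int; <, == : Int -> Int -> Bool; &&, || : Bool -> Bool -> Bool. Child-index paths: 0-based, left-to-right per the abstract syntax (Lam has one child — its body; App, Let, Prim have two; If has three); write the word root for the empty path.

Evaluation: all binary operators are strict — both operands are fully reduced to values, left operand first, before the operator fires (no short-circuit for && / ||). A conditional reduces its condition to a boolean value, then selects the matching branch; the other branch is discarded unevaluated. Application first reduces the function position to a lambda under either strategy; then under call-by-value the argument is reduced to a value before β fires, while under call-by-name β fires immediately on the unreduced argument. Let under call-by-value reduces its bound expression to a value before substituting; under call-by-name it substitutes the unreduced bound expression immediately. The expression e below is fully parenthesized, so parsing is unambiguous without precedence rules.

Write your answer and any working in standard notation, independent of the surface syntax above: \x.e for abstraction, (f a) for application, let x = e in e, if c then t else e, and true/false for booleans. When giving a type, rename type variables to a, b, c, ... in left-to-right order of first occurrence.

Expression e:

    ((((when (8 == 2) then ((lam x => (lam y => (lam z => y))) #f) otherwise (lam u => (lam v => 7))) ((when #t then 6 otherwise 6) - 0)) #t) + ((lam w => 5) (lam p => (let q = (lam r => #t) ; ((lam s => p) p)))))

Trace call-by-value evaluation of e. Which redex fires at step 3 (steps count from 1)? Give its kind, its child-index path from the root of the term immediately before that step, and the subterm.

Derivation:
step 0: ((((if (8 == 2) then ((\x.(\y.(\z.y))) false) else (\u.(\v.7))) ((if true then 6 else 6) - 0)) true) + ((\w.5) (\p.(let q = (\r.true) in ((\s.p) p)))))
step 1: [delta@0.0.0.0] ((((if false then ((\x.(\y.(\z.y))) false) else (\u.(\v.7))) ((if true then 6 else 6) - 0)) true) + ((\w.5) (\p.(let q = (\r.true) in ((\s.p) p)))))
step 2: [if@0.0.0] ((((\u.(\v.7)) ((if true then 6 else 6) - 0)) true) + ((\w.5) (\p.(let q = (\r.true) in ((\s.p) p)))))
step 3: [if@0.0.1.0] ((((\u.(\v.7)) (6 - 0)) true) + ((\w.5) (\p.(let q = (\r.true) in ((\s.p) p)))))

Answer: if at 0.0.1.0 : (if true then 6 else 6)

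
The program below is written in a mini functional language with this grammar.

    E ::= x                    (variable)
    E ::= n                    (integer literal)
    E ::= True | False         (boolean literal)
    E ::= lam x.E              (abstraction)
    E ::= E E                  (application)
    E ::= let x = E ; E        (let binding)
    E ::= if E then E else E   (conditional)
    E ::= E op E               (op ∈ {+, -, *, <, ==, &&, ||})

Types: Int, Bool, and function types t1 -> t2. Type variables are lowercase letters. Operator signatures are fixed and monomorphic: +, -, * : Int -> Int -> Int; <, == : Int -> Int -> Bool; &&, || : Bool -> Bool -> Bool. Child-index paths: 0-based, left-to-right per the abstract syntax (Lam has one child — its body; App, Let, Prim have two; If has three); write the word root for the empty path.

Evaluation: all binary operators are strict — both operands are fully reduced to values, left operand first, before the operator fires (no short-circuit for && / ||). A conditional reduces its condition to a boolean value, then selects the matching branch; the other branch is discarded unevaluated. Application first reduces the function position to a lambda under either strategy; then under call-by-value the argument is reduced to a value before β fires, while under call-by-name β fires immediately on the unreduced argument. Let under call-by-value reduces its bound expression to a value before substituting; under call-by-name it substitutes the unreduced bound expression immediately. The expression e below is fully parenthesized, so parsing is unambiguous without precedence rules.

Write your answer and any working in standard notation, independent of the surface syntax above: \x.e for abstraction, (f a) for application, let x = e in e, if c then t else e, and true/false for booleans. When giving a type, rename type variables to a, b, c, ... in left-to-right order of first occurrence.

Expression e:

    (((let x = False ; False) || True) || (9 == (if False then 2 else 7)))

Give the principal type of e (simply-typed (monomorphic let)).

Working:
let x : Bool
  unify Bool ~ Bool
  unify Bool ~ Bool
  unify Bool ~ Bool
  unify Int ~ Int
  unify Bool ~ Bool
  unify Int ~ Int
  unify Int ~ Int
  unify Bool ~ Bool

Answer: Bool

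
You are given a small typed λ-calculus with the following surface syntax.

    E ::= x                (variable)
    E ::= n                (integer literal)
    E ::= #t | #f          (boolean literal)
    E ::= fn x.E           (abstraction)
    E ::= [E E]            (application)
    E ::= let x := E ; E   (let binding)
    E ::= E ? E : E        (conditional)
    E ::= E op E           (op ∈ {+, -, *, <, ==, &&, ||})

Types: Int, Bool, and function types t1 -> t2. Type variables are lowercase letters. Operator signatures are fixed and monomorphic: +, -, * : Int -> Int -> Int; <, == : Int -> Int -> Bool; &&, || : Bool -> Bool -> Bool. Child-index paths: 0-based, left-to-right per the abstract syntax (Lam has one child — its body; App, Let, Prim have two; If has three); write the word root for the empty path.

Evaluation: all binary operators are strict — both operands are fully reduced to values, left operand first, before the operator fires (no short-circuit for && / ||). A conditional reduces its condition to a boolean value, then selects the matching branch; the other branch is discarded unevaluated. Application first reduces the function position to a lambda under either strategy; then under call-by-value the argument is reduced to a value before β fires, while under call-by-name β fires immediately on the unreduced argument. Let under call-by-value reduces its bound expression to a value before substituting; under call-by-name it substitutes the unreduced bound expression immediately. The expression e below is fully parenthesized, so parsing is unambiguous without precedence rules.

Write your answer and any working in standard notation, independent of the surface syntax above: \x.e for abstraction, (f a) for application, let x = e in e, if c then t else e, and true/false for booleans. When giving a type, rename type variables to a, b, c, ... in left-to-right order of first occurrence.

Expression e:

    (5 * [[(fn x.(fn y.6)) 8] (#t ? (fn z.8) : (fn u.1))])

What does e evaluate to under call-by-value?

Answer: 30

Trace:
step 0: (5 * (((\x.(\y.6)) 8) (if true then (\z.8) else (\u.1))))
step 1: [beta@1.0] (5 * ((\y.6) (if true then (\z.8) else (\u.1))))
step 2: [if@1.1] (5 * ((\y.6) (\z.8)))
step 3: [beta@1] (5 * 6)
step 4: [delta@root] 30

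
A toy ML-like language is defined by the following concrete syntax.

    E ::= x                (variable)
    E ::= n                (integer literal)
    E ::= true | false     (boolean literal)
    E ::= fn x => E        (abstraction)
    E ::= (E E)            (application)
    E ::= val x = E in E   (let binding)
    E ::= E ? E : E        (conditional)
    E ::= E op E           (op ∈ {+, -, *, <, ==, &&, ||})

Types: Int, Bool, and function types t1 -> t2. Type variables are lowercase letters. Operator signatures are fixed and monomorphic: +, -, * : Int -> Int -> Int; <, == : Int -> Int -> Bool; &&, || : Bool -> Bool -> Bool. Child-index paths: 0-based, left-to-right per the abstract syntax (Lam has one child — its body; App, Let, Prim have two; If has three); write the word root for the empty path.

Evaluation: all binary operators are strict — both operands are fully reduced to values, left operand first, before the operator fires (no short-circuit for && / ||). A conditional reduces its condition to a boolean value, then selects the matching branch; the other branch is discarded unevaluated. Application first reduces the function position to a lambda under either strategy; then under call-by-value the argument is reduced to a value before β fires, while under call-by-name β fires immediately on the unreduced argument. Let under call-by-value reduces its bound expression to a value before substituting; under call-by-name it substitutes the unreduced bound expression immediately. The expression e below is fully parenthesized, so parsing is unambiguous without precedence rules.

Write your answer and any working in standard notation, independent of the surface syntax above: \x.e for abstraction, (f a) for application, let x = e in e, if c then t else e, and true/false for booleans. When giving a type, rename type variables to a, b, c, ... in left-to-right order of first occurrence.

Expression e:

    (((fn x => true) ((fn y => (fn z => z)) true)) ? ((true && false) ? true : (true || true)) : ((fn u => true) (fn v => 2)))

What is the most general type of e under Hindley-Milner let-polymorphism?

Answer: Bool

Working:
\x._ : a -> Bool
z : c
\z._ : c -> c
\y._ : b -> c -> c
  unify b -> c -> c ~ Bool -> d
  unify b ~ Bool
  unify c -> c ~ d
_ _ : c -> c
  unify a -> Bool ~ (c -> c) -> e
  unify a ~ c -> c
  unify Bool ~ e
_ _ : Bool
  unify Bool ~ Bool
  unify Bool ~ Bool
  unify Bool ~ Bool
  unify Bool ~ Bool
  unify Bool ~ Bool
  unify Bool ~ Bool
  unify Bool ~ Bool
\u._ : f -> Bool
\v._ : g -> Int
  unify f -> Bool ~ (g -> Int) -> h
  unify f ~ g -> Int
  unify Bool ~ h
_ _ : Bool
  unify Bool ~ Bool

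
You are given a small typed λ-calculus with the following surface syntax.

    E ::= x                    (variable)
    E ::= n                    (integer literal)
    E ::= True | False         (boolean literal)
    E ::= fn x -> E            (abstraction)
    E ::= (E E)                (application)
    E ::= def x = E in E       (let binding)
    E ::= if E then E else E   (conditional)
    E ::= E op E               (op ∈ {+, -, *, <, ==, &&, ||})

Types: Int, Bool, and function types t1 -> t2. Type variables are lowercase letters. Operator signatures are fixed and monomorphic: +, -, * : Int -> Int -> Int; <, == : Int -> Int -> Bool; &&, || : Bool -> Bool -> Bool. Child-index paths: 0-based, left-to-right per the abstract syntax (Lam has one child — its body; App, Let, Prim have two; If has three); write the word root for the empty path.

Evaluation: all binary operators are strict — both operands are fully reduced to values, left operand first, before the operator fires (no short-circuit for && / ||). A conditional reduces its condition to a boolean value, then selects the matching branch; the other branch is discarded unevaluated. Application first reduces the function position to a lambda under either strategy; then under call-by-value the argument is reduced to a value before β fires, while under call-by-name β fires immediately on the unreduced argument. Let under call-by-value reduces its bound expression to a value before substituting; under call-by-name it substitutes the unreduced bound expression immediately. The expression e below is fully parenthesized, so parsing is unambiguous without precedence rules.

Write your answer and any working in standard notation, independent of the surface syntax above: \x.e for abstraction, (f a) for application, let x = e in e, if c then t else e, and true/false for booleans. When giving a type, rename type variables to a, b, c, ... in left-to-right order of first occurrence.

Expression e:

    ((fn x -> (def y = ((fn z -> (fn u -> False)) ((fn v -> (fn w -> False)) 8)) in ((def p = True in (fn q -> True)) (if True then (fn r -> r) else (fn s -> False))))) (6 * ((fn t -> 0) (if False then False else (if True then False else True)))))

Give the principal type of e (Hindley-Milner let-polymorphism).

Answer: Bool

Working:
\u._ : c -> Bool
\z._ : b -> c -> Bool
\w._ : e -> Bool
\v._ : d -> e -> Bool
  unify d -> e -> Bool ~ Int -> f
  unify d ~ Int
  unify e -> Bool ~ f
_ _ : e -> Bool
  unify b -> c -> Bool ~ (e -> Bool) -> g
  unify b ~ e -> Bool
  unify c -> Bool ~ g
_ _ : c -> Bool
let y : forall. c -> Bool
let p : Bool
\q._ : h -> Bool
  unify Bool ~ Bool
r : i
\r._ : i -> i
\s._ : j -> Bool
  unify i -> i ~ j -> Bool
  unify i ~ j
  unify j ~ Bool
  unify h -> Bool ~ (Bool -> Bool) -> k
  unify h ~ Bool -> Bool
  unify Bool ~ k
_ _ : Bool
\x._ : a -> Bool
  unify Int ~ Int
\t._ : l -> Int
  unify Bool ~ Bool
  unify Bool ~ Bool
  unify Bool ~ Bool
  unify Bool ~ Bool
  unify l -> Int ~ Bool -> m
  unify l ~ Bool
  unify Int ~ m
_ _ : Int
  unify Int ~ Int
  unify a -> Bool ~ Int -> n
  unify a ~ Int
  unify Bool ~ n
_ _ : Bool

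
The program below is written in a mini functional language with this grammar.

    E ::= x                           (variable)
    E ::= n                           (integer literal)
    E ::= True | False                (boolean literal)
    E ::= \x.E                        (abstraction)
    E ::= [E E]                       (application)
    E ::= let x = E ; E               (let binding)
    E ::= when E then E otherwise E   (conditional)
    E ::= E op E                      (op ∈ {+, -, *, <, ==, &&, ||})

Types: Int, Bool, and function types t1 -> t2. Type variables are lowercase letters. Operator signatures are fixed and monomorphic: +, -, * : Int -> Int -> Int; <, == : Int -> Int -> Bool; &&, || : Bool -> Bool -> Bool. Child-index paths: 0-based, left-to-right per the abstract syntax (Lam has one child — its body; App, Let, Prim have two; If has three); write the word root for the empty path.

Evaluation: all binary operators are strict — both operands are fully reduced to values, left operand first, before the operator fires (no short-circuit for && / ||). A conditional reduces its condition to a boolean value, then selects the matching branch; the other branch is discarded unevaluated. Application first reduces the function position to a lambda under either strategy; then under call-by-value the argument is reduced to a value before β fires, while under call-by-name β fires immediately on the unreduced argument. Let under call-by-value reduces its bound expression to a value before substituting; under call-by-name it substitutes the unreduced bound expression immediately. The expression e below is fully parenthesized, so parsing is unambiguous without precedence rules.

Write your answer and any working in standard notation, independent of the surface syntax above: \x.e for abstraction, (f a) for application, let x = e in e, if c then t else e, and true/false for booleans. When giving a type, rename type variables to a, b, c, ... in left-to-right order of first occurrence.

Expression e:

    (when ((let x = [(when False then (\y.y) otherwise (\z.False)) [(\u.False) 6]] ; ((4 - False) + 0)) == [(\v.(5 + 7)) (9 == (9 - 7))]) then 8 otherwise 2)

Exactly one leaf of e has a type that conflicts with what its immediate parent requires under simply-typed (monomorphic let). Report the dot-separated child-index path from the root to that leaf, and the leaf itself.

Derivation:
  unify Bool ~ Bool
y : a
\y._ : a -> a
\z._ : b -> Bool
  unify a -> a ~ b -> Bool
  unify a ~ b
  unify b ~ Bool
\u._ : c -> Bool
  unify c -> Bool ~ Int -> d
  unify c ~ Int
  unify Bool ~ d
_ _ : Bool
  unify Bool -> Bool ~ Bool -> e
  unify Bool ~ Bool
  unify Bool ~ e
_ _ : Bool
let x : Bool
  unify Int ~ Int
  unify Bool ~ Int
  FAIL: mismatch Bool ~ Int

Answer: 0.0.1.0.1 : false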